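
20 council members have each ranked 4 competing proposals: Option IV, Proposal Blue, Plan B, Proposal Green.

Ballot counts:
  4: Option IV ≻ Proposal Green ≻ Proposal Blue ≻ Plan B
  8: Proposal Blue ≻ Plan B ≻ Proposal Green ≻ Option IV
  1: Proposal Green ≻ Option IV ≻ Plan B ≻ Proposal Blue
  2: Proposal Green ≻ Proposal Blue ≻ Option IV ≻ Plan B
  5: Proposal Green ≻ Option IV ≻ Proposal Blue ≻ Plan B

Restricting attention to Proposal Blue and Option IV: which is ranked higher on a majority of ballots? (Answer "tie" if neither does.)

tie

Ballots ranking Proposal Blue above Option IV: 8 + 2 = 10.
Ballots ranking Option IV above Proposal Blue: 20 − 10 = 10.
10–10: the pair ties.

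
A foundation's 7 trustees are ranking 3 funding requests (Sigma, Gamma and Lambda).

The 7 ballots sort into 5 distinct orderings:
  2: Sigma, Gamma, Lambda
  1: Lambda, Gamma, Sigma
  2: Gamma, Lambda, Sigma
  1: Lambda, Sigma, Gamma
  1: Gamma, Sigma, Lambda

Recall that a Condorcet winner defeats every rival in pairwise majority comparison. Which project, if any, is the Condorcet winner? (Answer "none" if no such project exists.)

Check each pair by majority over 7 ballots:
Sigma vs Gamma: 2+1 = 3 for Sigma, 4 for Gamma — Gamma by 4–3.
Sigma vs Lambda: 2+1 = 3 for Sigma, 4 for Lambda — Lambda by 4–3.
Gamma vs Lambda: Gamma is ranked higher on 2+2+1 = 5 ballots, Lambda on 2. Gamma wins 5–2.
Gamma wins every pairwise contest, so Gamma is the Condorcet winner.

Gamma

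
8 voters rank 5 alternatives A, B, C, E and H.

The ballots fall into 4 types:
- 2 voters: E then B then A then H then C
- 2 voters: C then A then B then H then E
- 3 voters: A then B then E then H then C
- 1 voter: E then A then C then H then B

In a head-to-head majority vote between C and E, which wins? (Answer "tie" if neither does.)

E

Ballots ranking C above E: 2.
Ballots ranking E above C: 8 − 2 = 6.
E wins the head-to-head 6–2.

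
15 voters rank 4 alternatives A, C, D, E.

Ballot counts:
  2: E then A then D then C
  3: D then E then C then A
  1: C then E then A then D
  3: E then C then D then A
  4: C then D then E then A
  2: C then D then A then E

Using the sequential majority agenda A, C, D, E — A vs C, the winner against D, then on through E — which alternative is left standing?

E

Round 1: A vs C — 2–13, C advances.
Round 2: C vs D — 10–5, C advances.
Round 3: C vs E — 7–8, E advances.
E survives the agenda.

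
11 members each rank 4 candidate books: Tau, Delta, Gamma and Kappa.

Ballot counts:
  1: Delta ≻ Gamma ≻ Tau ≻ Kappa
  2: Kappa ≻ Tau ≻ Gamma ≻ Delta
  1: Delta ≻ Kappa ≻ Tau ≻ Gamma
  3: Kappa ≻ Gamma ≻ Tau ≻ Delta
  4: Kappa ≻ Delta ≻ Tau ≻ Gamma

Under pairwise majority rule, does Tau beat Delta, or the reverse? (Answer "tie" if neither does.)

Delta

Ballots ranking Tau above Delta: 2 + 3 = 5.
Ballots ranking Delta above Tau: 11 − 5 = 6.
Delta wins the head-to-head 6–5.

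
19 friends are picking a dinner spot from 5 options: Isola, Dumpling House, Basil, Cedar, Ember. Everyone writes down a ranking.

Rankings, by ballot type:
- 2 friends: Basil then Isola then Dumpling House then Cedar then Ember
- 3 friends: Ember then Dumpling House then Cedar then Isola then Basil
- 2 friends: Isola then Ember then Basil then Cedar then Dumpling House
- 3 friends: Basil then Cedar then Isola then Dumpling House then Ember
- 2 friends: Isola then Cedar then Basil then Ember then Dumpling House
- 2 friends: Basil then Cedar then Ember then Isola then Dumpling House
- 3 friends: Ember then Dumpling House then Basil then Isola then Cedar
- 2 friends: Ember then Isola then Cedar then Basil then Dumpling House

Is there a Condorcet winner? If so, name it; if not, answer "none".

Check each pair by majority over 19 ballots:
Isola vs Dumpling House: Isola wins 13–6.
Isola vs Basil: Basil wins 10–9.
Isola–Cedar: Isola 11–8.
Isola vs Ember: Isola is ranked higher on 2+2+3+2 = 9 ballots, Ember on 10. Ember wins 10–9.
Dumpling House vs Basil: 3+3 = 6 for Dumpling House, 13 for Basil — Basil by 13–6.
Dumpling House vs Cedar: Cedar wins 11–8.
Dumpling House vs Ember: Dumpling House preferred on 2+3 = 5 ballots; Ember wins 14–5.
Basil vs Cedar: 12 to 7, Basil.
Basil vs Ember: Ember, 10–9.
Cedar–Ember: Ember 10–9.
Ember wins every pairwise contest, so Ember is the Condorcet winner.

Ember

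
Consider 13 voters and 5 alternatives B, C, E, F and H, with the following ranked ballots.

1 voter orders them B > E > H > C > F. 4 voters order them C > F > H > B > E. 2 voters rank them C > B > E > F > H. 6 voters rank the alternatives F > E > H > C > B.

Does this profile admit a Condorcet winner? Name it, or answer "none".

Head-to-head results (13 voters):
B vs C: C, 12–1.
B–E: B 7–6.
B vs F: B is ranked higher on 1+2 = 3 ballots, F on 10. F wins 10–3.
B–H: H 10–3.
C vs E: C preferred on 4+2 = 6 ballots; E wins 7–6.
C vs F: C is ranked higher on 1+4+2 = 7 ballots, F on 6. C wins 7–6.
C vs H: C is ranked higher on 4+2 = 6 ballots, H on 7. H wins 7–6.
E vs F: F wins 10–3.
E vs H: E wins 9–4.
F vs H: 4+2+6 = 12 for F, 1 for H — F by 12–1.
Each alternative drops at least one matchup (B loses to C; C loses to E; E loses to B; F loses to C; H loses to E); the cycle B beats E beats C beats B rules out a Condorcet winner.

none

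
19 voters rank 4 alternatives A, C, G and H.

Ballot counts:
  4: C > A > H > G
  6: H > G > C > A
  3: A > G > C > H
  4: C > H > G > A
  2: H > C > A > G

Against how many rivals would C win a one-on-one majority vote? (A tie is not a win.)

3

C against each rival (19 voters):
C vs A: C preferred on 4+6+4+2 = 16 ballots; C wins 16–3.
C vs G: C preferred on 4+4+2 = 10 ballots; C wins 10–9.
C vs H: C preferred on 4+3+4 = 11 ballots; C wins 11–8.
C beats A, G, H — 3 pairwise wins.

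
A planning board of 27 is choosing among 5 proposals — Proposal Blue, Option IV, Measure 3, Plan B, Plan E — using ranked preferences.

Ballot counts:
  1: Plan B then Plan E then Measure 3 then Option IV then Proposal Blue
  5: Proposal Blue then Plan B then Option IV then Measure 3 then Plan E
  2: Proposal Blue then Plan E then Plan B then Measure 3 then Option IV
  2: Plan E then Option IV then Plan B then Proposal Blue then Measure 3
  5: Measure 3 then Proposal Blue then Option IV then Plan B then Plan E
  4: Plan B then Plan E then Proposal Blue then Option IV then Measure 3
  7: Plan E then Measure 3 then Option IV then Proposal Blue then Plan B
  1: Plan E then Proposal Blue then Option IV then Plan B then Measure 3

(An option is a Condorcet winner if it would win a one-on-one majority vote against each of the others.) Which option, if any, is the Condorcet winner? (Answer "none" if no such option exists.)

Head-to-head results (27 council members):
Proposal Blue vs Option IV: Proposal Blue wins 17–10.
Proposal Blue–Measure 3: Proposal Blue 14–13.
Proposal Blue–Plan B: Proposal Blue 20–7.
Proposal Blue vs Plan E: Plan E wins 15–12.
Option IV vs Measure 3: Measure 3 wins 15–12.
Option IV vs Plan B: Option IV wins 15–12.
Option IV vs Plan E: Plan E, 17–10.
Measure 3 vs Plan B: Plan B wins 15–12.
Measure 3 vs Plan E: Plan E, 17–10.
Plan B vs Plan E: Plan B wins 15–12.
Every option loses at least once (Proposal Blue loses to Plan E; Option IV loses to Proposal Blue; Measure 3 loses to Proposal Blue; Plan B loses to Proposal Blue; Plan E loses to Plan B). The majority relation contains the cycle Proposal Blue → Plan B → Plan E → Proposal Blue, so there is no Condorcet winner.

none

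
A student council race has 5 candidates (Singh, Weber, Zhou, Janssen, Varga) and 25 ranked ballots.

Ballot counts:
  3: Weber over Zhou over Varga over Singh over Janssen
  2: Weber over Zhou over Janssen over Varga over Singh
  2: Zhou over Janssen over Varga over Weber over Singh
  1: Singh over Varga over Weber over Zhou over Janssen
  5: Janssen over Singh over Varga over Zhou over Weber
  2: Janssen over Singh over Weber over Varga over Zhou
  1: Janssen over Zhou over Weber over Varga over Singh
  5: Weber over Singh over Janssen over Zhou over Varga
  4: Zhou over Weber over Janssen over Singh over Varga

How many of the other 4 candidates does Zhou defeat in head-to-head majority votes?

Zhou against each rival (25 voters):
Zhou vs Singh: 12 to 13, Singh.
Zhou vs Weber: Weber wins 13–12.
Zhou vs Janssen: 3+2+2+1+4 = 12 for Zhou, 13 for Janssen — Janssen by 13–12.
Zhou vs Varga: Zhou is ranked higher on 3+2+2+1+5+4 = 17 ballots, Varga on 8. Zhou wins 17–8.
Zhou beats Varga; loses to Singh, Weber, Janssen — 1 pairwise win.

1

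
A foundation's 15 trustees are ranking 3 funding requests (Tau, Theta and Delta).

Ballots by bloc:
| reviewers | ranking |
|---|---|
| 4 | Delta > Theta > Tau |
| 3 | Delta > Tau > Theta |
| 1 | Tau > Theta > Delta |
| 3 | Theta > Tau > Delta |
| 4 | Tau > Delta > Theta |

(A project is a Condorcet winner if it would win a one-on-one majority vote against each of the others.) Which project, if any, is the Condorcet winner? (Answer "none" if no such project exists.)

Check each pair by majority over 15 ballots:
Tau vs Theta: Tau, 8–7.
Tau vs Delta: Tau, 8–7.
Theta vs Delta: Delta, 11–4.
Tau defeats every rival head-to-head and is the Condorcet winner.

Tau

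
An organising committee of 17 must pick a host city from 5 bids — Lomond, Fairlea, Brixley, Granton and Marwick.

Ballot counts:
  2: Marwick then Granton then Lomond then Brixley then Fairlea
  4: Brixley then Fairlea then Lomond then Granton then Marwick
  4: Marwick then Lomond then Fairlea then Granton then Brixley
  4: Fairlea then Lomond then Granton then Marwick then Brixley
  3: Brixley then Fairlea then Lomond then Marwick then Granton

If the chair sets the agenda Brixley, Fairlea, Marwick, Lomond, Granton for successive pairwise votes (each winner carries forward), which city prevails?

Lomond

Round 1: Brixley vs Fairlea — 9–8, Brixley advances.
Round 2: Brixley vs Marwick — 7–10, Marwick advances.
Round 3: Marwick vs Lomond — 6–11, Lomond advances.
Round 4: Lomond vs Granton — 15–2, Lomond advances.
Lomond survives the agenda.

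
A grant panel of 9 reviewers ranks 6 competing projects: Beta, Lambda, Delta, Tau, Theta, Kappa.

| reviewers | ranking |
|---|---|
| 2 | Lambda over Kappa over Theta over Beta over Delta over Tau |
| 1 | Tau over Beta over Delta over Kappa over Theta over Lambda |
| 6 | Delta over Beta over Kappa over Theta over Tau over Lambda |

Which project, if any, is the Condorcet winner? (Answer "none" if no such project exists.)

Delta

Check each pair by majority over 9 ballots:
Beta vs Lambda: 7 to 2, Beta.
Beta vs Delta: 3 to 6, Delta.
Beta vs Tau: 8 to 1, Beta.
Beta vs Theta: Beta is ranked higher on 1+6 = 7 ballots, Theta on 2. Beta wins 7–2.
Beta vs Kappa: 1+6 = 7 for Beta, 2 for Kappa — Beta by 7–2.
Lambda vs Delta: Lambda preferred on 2 ballots; Delta wins 7–2.
Lambda vs Tau: Lambda preferred on 2 ballots; Tau wins 7–2.
Lambda vs Theta: Lambda preferred on 2 ballots; Theta wins 7–2.
Lambda vs Kappa: Lambda preferred on 2 ballots; Kappa wins 7–2.
Delta vs Tau: 8 to 1, Delta.
Delta vs Theta: Delta preferred on 1+6 = 7 ballots; Delta wins 7–2.
Delta vs Kappa: Delta is ranked higher on 1+6 = 7 ballots, Kappa on 2. Delta wins 7–2.
Tau vs Theta: Tau is ranked higher on 1 ballot, Theta on 8. Theta wins 8–1.
Tau vs Kappa: 1 to 8, Kappa.
Theta vs Kappa: Theta preferred on 0 ballots; Kappa wins 9–0.
Delta beats each of Beta, Lambda, Tau, Theta, Kappa — Delta is the Condorcet winner.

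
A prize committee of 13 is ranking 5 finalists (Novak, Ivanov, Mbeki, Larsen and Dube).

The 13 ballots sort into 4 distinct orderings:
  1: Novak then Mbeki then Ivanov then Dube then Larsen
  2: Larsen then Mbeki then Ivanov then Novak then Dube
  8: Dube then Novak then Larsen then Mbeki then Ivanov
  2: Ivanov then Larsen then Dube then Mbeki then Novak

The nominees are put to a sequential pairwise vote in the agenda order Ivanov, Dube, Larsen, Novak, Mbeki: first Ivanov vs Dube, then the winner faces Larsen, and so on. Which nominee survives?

Round 1: Ivanov vs Dube — 5–8, Dube advances.
Round 2: Dube vs Larsen — 9–4, Dube advances.
Round 3: Dube vs Novak — 10–3, Dube advances.
Round 4: Dube vs Mbeki — 10–3, Dube advances.
Dube survives the agenda.

Dube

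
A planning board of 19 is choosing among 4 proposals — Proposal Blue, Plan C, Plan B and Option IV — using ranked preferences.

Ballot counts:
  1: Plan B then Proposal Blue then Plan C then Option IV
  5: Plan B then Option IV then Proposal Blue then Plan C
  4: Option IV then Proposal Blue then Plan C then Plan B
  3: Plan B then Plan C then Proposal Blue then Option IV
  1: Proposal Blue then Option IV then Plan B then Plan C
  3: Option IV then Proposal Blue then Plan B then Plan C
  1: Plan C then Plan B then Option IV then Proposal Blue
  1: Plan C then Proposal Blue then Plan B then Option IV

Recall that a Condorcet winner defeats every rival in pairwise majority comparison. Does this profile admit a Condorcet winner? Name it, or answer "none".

Plan B

Head-to-head results (19 council members):
Proposal Blue–Plan C: Proposal Blue 14–5.
Proposal Blue vs Plan B: Plan B wins 10–9.
Proposal Blue vs Option IV: Option IV wins 13–6.
Plan C–Plan B: Plan B 13–6.
Plan C–Option IV: Option IV 13–6.
Plan B vs Option IV: Plan B wins 11–8.
Plan B beats each of Proposal Blue, Plan C, Option IV — Plan B is the Condorcet winner.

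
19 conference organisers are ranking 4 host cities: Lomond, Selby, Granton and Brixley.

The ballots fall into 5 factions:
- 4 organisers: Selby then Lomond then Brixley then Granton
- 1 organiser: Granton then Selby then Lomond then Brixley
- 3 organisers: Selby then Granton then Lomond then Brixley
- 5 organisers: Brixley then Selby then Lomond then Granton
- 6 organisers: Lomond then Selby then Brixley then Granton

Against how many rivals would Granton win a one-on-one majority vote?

Granton against each rival (19 organisers):
Granton vs Lomond: Granton preferred on 1+3 = 4 ballots; Lomond wins 15–4.
Granton vs Selby: Selby, 18–1.
Granton vs Brixley: Brixley wins 15–4.
Granton beats no one; loses to Lomond, Selby, Brixley — 0 pairwise wins.

0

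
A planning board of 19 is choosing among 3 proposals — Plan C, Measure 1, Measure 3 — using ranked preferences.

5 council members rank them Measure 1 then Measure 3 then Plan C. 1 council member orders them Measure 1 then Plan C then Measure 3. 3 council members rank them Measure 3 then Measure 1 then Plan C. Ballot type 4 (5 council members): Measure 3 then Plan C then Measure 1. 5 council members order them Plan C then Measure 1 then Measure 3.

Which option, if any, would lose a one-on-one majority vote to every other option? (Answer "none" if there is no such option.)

Pairwise majorities:
Plan C vs Measure 1: 5+5 = 10 for Plan C, 9 for Measure 1 — Plan C by 10–9.
Plan C vs Measure 3: Measure 3 wins 13–6.
Measure 1–Measure 3: Measure 1 11–8.
Each option has at least one pairwise win (Plan C beats Measure 1; Measure 1 beats Measure 3; Measure 3 beats Plan C) — no Condorcet loser.

none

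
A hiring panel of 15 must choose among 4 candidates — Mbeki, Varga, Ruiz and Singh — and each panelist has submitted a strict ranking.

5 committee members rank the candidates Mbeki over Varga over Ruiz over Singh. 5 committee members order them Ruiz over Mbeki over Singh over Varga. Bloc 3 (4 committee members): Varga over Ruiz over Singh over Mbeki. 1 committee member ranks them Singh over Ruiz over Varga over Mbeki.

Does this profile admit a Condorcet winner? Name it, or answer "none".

none

Check each pair by majority over 15 ballots:
Mbeki vs Varga: Mbeki, 10–5.
Mbeki vs Ruiz: Mbeki is ranked higher on 5 ballots, Ruiz on 10. Ruiz wins 10–5.
Mbeki vs Singh: 5+5 = 10 for Mbeki, 5 for Singh — Mbeki by 10–5.
Varga vs Ruiz: Varga wins 9–6.
Varga vs Singh: 5+4 = 9 for Varga, 6 for Singh — Varga by 9–6.
Ruiz vs Singh: Ruiz, 14–1.
No candidate is unbeaten: Mbeki loses to Ruiz; Varga loses to Mbeki; Ruiz loses to Varga; Singh loses to Mbeki. In particular Mbeki > Varga > Ruiz > Mbeki is a majority cycle — no Condorcet winner exists.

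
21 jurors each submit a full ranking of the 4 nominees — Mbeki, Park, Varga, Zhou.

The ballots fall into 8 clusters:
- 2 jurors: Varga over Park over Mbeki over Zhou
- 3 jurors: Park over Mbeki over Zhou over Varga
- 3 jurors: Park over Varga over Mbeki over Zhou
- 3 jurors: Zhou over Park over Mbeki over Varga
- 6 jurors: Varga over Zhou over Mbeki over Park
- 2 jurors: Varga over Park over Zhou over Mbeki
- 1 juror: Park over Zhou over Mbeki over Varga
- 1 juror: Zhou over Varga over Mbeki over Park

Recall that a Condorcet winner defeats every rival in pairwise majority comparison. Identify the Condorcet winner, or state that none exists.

Varga

Head-to-head results (21 jurors):
Mbeki vs Park: Park wins 14–7.
Mbeki vs Varga: Mbeki preferred on 3+3+1 = 7 ballots; Varga wins 14–7.
Mbeki vs Zhou: Zhou, 13–8.
Park vs Varga: Varga, 11–10.
Park vs Zhou: Park, 11–10.
Varga vs Zhou: 2+3+6+2 = 13 for Varga, 8 for Zhou — Varga by 13–8.
Only Varga has no losses; Varga is the Condorcet winner.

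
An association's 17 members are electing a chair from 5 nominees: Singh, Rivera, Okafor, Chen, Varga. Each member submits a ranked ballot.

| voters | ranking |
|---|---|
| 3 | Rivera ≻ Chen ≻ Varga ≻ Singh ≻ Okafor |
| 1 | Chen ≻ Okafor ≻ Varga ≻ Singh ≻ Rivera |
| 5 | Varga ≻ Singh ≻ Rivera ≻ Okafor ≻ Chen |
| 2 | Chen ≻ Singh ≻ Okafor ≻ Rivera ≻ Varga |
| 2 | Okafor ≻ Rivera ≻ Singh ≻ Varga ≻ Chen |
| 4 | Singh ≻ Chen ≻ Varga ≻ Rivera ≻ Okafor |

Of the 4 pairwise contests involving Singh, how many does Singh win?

Singh against each rival (17 voters):
Singh vs Rivera: 1+5+2+4 = 12 for Singh, 5 for Rivera — Singh by 12–5.
Singh–Okafor: Singh 14–3.
Singh vs Chen: Singh is ranked higher on 5+2+4 = 11 ballots, Chen on 6. Singh wins 11–6.
Singh vs Varga: 2+2+4 = 8 for Singh, 9 for Varga — Varga by 9–8.
Singh beats Rivera, Okafor, Chen; loses to Varga — 3 pairwise wins.

3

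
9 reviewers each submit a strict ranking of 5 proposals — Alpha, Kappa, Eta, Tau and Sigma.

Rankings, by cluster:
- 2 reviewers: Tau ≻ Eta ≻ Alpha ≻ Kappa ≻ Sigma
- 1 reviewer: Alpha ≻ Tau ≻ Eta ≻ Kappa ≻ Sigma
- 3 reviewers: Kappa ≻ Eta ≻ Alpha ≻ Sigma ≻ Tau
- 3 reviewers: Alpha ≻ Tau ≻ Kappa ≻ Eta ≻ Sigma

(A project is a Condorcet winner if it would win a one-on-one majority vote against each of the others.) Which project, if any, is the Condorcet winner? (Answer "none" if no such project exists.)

Check each pair by majority over 9 ballots:
Alpha–Kappa: Alpha 6–3.
Alpha vs Eta: Eta, 5–4.
Alpha vs Tau: Alpha wins 7–2.
Alpha vs Sigma: Alpha preferred on 2+1+3+3 = 9 ballots; Alpha wins 9–0.
Kappa vs Eta: 3+3 = 6 for Kappa, 3 for Eta — Kappa by 6–3.
Kappa vs Tau: Tau wins 6–3.
Kappa vs Sigma: 2+1+3+3 = 9 for Kappa, 0 for Sigma — Kappa by 9–0.
Eta vs Tau: Eta preferred on 3 ballots; Tau wins 6–3.
Eta vs Sigma: Eta, 9–0.
Tau vs Sigma: Tau is ranked higher on 2+1+3 = 6 ballots, Sigma on 3. Tau wins 6–3.
No project is unbeaten: Alpha loses to Eta; Kappa loses to Alpha; Eta loses to Kappa; Tau loses to Alpha; Sigma loses to Alpha. In particular Alpha > Kappa > Eta > Alpha is a majority cycle — no Condorcet winner exists.

none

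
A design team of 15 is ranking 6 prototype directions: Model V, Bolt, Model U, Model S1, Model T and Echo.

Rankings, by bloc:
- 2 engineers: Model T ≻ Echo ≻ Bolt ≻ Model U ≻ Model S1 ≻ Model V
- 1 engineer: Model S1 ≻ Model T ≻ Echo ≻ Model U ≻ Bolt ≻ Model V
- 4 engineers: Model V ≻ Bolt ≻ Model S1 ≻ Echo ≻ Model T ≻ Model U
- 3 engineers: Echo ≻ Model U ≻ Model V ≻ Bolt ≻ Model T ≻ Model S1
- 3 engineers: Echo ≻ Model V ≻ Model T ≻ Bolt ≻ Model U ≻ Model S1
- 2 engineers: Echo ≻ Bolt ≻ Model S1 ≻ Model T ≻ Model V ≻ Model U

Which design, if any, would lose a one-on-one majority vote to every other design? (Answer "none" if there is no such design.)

Head-to-head results (15 engineers):
Model V–Bolt: Model V 10–5.
Model V–Model U: Model V 9–6.
Model V vs Model S1: Model V wins 10–5.
Model V vs Model T: Model V is ranked higher on 4+3+3 = 10 ballots, Model T on 5. Model V wins 10–5.
Model V vs Echo: Echo, 11–4.
Bolt vs Model U: Bolt is ranked higher on 2+4+3+2 = 11 ballots, Model U on 4. Bolt wins 11–4.
Bolt vs Model S1: 2+4+3+3+2 = 14 for Bolt, 1 for Model S1 — Bolt by 14–1.
Bolt vs Model T: 9 to 6, Bolt.
Bolt vs Echo: Bolt is ranked higher on 4 ballots, Echo on 11. Echo wins 11–4.
Model U vs Model S1: Model U preferred on 2+3+3 = 8 ballots; Model U wins 8–7.
Model U vs Model T: Model U is ranked higher on 3 ballots, Model T on 12. Model T wins 12–3.
Model U vs Echo: Model U preferred on 0 ballots; Echo wins 15–0.
Model S1–Model T: Model T 8–7.
Model S1 vs Echo: Echo, 10–5.
Model T–Echo: Echo 12–3.
Model S1 loses to every other design — it is the Condorcet loser.

Model S1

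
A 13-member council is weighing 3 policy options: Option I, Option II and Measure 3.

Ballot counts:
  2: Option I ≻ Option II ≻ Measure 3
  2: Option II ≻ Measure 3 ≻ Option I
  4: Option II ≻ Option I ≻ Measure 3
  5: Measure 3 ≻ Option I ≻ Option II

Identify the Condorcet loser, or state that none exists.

none

Head-to-head results (13 council members):
Option I vs Option II: 7 to 6, Option I.
Option I vs Measure 3: Measure 3 wins 7–6.
Option II vs Measure 3: Option II preferred on 2+2+4 = 8 ballots; Option II wins 8–5.
No option is winless: Option I beats Option II; Option II beats Measure 3; Measure 3 beats Option I. There is no Condorcet loser.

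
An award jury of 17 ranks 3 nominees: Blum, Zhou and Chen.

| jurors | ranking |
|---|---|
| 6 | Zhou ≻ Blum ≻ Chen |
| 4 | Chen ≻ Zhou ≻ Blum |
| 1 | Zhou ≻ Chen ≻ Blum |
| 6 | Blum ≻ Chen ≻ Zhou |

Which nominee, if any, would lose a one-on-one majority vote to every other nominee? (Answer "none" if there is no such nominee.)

none

Pairwise majorities:
Blum vs Zhou: Zhou, 11–6.
Blum vs Chen: Blum, 12–5.
Zhou vs Chen: Zhou is ranked higher on 6+1 = 7 ballots, Chen on 10. Chen wins 10–7.
Each nominee has at least one pairwise win (Blum beats Chen; Zhou beats Blum; Chen beats Zhou) — no Condorcet loser.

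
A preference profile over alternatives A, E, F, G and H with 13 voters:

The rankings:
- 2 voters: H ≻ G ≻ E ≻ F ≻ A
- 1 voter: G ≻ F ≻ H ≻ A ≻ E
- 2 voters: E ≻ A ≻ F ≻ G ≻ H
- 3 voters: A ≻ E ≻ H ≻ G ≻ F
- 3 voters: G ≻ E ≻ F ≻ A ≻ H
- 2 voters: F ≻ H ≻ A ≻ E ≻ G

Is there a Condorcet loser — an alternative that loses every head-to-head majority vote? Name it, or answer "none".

none

Head-to-head results (13 voters):
A vs E: 1+3+2 = 6 for A, 7 for E — E by 7–6.
A–F: F 8–5.
A vs G: A is ranked higher on 2+3+2 = 7 ballots, G on 6. A wins 7–6.
A–H: A 8–5.
E vs F: 10 to 3, E.
E vs G: E, 7–6.
E–H: E 8–5.
F vs G: G wins 9–4.
F vs H: F preferred on 1+2+3+2 = 8 ballots; F wins 8–5.
G vs H: G is ranked higher on 1+2+3 = 6 ballots, H on 7. H wins 7–6.
No alternative is winless: A beats G; E beats A; F beats A; G beats F; H beats G. There is no Condorcet loser.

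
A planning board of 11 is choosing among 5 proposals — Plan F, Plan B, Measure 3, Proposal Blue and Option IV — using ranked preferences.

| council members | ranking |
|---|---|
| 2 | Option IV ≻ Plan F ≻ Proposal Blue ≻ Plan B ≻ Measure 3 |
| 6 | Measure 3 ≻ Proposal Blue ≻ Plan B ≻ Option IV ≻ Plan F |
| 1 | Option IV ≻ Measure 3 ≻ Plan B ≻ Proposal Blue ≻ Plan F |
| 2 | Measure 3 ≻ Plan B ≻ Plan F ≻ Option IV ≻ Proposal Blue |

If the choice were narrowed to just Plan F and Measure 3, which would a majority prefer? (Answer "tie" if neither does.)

Ballots ranking Plan F above Measure 3: 2.
Ballots ranking Measure 3 above Plan F: 11 − 2 = 9.
Measure 3 wins the head-to-head 9–2.

Measure 3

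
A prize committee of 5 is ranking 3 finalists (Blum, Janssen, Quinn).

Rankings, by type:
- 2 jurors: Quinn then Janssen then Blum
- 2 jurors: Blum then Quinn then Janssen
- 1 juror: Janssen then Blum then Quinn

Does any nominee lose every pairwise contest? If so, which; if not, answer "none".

none

Pairwise majorities:
Blum vs Janssen: 2 to 3, Janssen.
Blum vs Quinn: Blum is ranked higher on 2+1 = 3 ballots, Quinn on 2. Blum wins 3–2.
Janssen–Quinn: Quinn 4–1.
No nominee is winless: Blum beats Quinn; Janssen beats Blum; Quinn beats Janssen. There is no Condorcet loser.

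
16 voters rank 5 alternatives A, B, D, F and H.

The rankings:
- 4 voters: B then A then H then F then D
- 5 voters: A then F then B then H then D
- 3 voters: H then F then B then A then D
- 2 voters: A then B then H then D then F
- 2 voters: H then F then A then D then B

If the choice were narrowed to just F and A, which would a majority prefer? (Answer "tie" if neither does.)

Ballots ranking F above A: 3 + 2 = 5.
Ballots ranking A above F: 16 − 5 = 11.
A wins the head-to-head 11–5.

A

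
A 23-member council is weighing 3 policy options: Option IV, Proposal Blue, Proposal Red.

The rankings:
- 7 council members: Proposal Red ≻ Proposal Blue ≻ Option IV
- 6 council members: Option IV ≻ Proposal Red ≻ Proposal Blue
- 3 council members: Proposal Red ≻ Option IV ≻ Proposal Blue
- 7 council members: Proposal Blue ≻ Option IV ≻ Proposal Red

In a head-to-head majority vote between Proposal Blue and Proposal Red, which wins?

Proposal Red

Ballots ranking Proposal Blue above Proposal Red: 7.
Ballots ranking Proposal Red above Proposal Blue: 23 − 7 = 16.
Proposal Red wins the head-to-head 16–7.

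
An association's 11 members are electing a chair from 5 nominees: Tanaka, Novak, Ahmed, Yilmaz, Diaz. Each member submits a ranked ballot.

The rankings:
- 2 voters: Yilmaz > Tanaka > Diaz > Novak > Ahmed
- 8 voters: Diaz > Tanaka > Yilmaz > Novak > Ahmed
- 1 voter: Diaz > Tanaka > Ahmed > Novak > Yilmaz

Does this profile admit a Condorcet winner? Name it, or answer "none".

Diaz

Check each pair by majority over 11 ballots:
Tanaka–Novak: Tanaka 11–0.
Tanaka vs Ahmed: 11 to 0, Tanaka.
Tanaka vs Yilmaz: Tanaka wins 9–2.
Tanaka vs Diaz: Diaz wins 9–2.
Novak vs Ahmed: Novak preferred on 2+8 = 10 ballots; Novak wins 10–1.
Novak vs Yilmaz: 1 to 10, Yilmaz.
Novak vs Diaz: Novak preferred on 0 ballots; Diaz wins 11–0.
Ahmed vs Yilmaz: Yilmaz, 10–1.
Ahmed vs Diaz: Diaz, 11–0.
Yilmaz vs Diaz: Diaz wins 9–2.
Diaz wins every pairwise contest, so Diaz is the Condorcet winner.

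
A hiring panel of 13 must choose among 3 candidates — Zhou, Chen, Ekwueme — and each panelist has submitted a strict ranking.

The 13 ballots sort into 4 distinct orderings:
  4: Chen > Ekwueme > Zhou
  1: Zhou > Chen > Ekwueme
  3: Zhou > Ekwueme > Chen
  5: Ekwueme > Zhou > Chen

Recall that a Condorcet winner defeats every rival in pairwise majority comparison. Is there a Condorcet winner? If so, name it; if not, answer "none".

Pairwise majorities:
Zhou vs Chen: Zhou is ranked higher on 1+3+5 = 9 ballots, Chen on 4. Zhou wins 9–4.
Zhou vs Ekwueme: Zhou is ranked higher on 1+3 = 4 ballots, Ekwueme on 9. Ekwueme wins 9–4.
Chen vs Ekwueme: 4+1 = 5 for Chen, 8 for Ekwueme — Ekwueme by 8–5.
Only Ekwueme has no losses; Ekwueme is the Condorcet winner.

Ekwueme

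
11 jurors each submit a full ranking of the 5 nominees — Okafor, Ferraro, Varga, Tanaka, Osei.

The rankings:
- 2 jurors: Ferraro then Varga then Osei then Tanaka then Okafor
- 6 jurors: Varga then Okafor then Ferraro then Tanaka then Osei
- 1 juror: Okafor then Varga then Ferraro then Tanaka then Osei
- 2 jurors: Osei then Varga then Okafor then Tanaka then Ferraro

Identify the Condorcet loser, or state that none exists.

Head-to-head results (11 jurors):
Okafor vs Ferraro: Okafor, 9–2.
Okafor–Varga: Varga 10–1.
Okafor vs Tanaka: Okafor, 9–2.
Okafor vs Osei: Okafor wins 7–4.
Ferraro vs Varga: Varga, 9–2.
Ferraro–Tanaka: Ferraro 9–2.
Ferraro vs Osei: Ferraro is ranked higher on 2+6+1 = 9 ballots, Osei on 2. Ferraro wins 9–2.
Varga vs Tanaka: 11 to 0, Varga.
Varga vs Osei: Varga wins 9–2.
Tanaka vs Osei: Tanaka preferred on 6+1 = 7 ballots; Tanaka wins 7–4.
Osei is beaten in every head-to-head and is the Condorcet loser.

Osei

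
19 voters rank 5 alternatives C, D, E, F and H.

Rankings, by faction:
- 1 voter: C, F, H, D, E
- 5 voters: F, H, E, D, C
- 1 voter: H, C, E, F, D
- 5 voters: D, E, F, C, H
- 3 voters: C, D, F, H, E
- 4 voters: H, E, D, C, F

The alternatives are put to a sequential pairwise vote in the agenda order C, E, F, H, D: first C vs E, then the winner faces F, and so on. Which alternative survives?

Round 1: C vs E — 5–14, E advances.
Round 2: E vs F — 10–9, E advances.
Round 3: E vs H — 5–14, H advances.
Round 4: H vs D — 11–8, H advances.
The agenda winner is H.

H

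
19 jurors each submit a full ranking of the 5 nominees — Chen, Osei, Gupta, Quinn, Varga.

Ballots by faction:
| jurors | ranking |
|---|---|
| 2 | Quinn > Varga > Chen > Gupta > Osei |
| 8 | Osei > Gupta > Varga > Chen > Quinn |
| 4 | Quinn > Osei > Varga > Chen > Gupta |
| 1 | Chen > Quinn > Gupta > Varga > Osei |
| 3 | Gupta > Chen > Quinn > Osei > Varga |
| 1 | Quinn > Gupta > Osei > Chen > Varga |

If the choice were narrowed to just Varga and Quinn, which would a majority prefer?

Ballots ranking Varga above Quinn: 8.
Ballots ranking Quinn above Varga: 19 − 8 = 11.
Quinn wins the head-to-head 11–8.

Quinn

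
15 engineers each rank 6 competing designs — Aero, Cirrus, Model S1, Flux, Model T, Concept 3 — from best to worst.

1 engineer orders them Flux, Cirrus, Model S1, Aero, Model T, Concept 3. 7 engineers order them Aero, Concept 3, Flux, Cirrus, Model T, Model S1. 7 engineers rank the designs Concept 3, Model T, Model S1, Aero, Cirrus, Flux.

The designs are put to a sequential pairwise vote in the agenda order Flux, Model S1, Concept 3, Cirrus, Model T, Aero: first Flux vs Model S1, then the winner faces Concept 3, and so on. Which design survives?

Aero

Round 1: Flux vs Model S1 — 8–7, Flux advances.
Round 2: Flux vs Concept 3 — 1–14, Concept 3 advances.
Round 3: Concept 3 vs Cirrus — 14–1, Concept 3 advances.
Round 4: Concept 3 vs Model T — 14–1, Concept 3 advances.
Round 5: Concept 3 vs Aero — 7–8, Aero advances.
Aero survives the agenda.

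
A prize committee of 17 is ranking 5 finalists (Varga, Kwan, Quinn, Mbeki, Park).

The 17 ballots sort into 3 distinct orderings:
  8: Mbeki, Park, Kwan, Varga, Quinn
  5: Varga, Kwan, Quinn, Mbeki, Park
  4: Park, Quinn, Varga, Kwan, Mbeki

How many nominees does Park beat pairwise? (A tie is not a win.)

Park against each rival (17 jurors):
Park vs Varga: Park wins 12–5.
Park vs Kwan: 8+4 = 12 for Park, 5 for Kwan — Park by 12–5.
Park vs Quinn: Park preferred on 8+4 = 12 ballots; Park wins 12–5.
Park vs Mbeki: Mbeki wins 13–4.
Park beats Varga, Kwan, Quinn; loses to Mbeki — 3 pairwise wins.

3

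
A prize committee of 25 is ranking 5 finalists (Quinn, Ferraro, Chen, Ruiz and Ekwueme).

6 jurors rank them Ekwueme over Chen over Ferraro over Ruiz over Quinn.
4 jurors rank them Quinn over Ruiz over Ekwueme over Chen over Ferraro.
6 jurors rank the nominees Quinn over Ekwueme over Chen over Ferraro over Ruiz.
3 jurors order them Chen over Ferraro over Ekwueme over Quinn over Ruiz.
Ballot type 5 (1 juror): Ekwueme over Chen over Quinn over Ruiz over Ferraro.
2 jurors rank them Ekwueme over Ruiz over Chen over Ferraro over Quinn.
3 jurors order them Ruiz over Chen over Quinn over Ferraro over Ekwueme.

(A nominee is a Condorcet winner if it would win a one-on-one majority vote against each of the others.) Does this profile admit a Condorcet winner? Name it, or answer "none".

none

Head-to-head results (25 jurors):
Quinn–Ferraro: Quinn 14–11.
Quinn–Chen: Chen 15–10.
Quinn vs Ruiz: Quinn wins 14–11.
Quinn vs Ekwueme: Quinn, 13–12.
Ferraro vs Chen: Chen wins 25–0.
Ferraro vs Ruiz: Ferraro, 15–10.
Ferraro–Ekwueme: Ekwueme 19–6.
Chen vs Ruiz: Chen, 16–9.
Chen–Ekwueme: Ekwueme 19–6.
Ruiz vs Ekwueme: Ekwueme wins 18–7.
No nominee is unbeaten: Quinn loses to Chen; Ferraro loses to Quinn; Chen loses to Ekwueme; Ruiz loses to Quinn; Ekwueme loses to Quinn. In particular Quinn → Ekwueme → Chen → Quinn is a majority cycle — no Condorcet winner exists.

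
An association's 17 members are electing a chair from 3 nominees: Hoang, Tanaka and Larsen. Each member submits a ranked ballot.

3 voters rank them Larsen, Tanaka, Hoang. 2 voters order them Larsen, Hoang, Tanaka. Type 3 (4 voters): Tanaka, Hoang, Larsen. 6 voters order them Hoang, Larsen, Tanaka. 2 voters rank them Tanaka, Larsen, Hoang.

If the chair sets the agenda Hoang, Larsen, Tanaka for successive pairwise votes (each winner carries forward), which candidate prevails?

Round 1: Hoang vs Larsen — 10–7, Hoang advances.
Round 2: Hoang vs Tanaka — 8–9, Tanaka advances.
The agenda winner is Tanaka.

Tanaka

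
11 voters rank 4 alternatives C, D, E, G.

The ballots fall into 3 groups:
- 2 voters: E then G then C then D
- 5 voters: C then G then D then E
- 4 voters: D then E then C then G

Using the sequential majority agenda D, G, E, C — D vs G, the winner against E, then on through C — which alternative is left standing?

E

Round 1: D vs G — 4–7, G advances.
Round 2: G vs E — 5–6, E advances.
Round 3: E vs C — 6–5, E advances.
The agenda winner is E.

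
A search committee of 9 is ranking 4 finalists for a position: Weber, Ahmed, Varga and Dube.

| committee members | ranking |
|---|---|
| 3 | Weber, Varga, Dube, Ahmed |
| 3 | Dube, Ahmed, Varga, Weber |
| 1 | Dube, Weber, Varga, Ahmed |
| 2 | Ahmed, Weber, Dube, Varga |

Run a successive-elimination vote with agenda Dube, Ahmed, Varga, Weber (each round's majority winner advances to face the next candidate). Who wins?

Weber

Round 1: Dube vs Ahmed — 7–2, Dube advances.
Round 2: Dube vs Varga — 6–3, Dube advances.
Round 3: Dube vs Weber — 4–5, Weber advances.
The agenda winner is Weber.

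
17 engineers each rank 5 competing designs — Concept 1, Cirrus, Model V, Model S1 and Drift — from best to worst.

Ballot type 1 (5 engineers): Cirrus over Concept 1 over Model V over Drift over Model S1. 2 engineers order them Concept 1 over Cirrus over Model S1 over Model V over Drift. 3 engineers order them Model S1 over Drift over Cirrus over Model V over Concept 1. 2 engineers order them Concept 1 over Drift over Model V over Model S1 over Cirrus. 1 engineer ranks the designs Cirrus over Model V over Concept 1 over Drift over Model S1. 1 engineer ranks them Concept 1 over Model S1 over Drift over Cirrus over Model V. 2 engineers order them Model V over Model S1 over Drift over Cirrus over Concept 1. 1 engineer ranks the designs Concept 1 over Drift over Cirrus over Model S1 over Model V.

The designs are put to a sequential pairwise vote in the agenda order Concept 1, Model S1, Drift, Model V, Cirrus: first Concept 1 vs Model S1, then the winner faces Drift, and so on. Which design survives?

Cirrus

Round 1: Concept 1 vs Model S1 — 12–5, Concept 1 advances.
Round 2: Concept 1 vs Drift — 12–5, Concept 1 advances.
Round 3: Concept 1 vs Model V — 11–6, Concept 1 advances.
Round 4: Concept 1 vs Cirrus — 6–11, Cirrus advances.
Cirrus survives the agenda.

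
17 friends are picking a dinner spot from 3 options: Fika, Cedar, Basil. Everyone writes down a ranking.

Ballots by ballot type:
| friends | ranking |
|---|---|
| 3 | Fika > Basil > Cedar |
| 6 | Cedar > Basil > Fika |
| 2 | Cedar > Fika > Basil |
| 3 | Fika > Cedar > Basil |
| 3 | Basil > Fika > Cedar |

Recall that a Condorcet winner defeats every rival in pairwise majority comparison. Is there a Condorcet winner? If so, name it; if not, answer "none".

none

Pairwise majorities:
Fika vs Cedar: Fika preferred on 3+3+3 = 9 ballots; Fika wins 9–8.
Fika vs Basil: Fika preferred on 3+2+3 = 8 ballots; Basil wins 9–8.
Cedar vs Basil: 6+2+3 = 11 for Cedar, 6 for Basil — Cedar by 11–6.
Each restaurant drops at least one matchup (Fika loses to Basil; Cedar loses to Fika; Basil loses to Cedar); the cycle Fika beats Cedar beats Basil beats Fika rules out a Condorcet winner.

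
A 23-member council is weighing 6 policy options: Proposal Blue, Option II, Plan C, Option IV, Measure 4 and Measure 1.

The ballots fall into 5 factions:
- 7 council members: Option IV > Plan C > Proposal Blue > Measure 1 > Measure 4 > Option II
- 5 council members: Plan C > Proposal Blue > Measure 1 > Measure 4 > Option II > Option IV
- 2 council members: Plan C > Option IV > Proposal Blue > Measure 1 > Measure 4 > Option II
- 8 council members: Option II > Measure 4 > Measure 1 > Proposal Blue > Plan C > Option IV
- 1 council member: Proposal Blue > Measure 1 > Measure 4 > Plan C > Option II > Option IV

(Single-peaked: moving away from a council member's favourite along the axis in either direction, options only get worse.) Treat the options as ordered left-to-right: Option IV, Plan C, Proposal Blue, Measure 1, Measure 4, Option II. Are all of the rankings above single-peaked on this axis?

yes

Axis positions: Option IV=1, Plan C=2, Proposal Blue=3, Measure 1=4, Measure 4=5, Option II=6.
Faction 1 (peak Option IV at position 1): ranking walks positions 1-2-3-4-5-6, expanding outward from the peak — single-peaked.
Faction 2 (peak Plan C at position 2): ranking walks positions 2-3-4-5-6-1, expanding outward from the peak — single-peaked.
Faction 3 (peak Plan C at position 2): ranking walks positions 2-1-3-4-5-6, expanding outward from the peak — single-peaked.
Faction 4 (peak Option II at position 6): ranking walks positions 6-5-4-3-2-1, expanding outward from the peak — single-peaked.
Faction 5 (peak Proposal Blue at position 3): ranking walks positions 3-4-5-2-6-1, expanding outward from the peak — single-peaked.
Every ranking is single-peaked on this axis.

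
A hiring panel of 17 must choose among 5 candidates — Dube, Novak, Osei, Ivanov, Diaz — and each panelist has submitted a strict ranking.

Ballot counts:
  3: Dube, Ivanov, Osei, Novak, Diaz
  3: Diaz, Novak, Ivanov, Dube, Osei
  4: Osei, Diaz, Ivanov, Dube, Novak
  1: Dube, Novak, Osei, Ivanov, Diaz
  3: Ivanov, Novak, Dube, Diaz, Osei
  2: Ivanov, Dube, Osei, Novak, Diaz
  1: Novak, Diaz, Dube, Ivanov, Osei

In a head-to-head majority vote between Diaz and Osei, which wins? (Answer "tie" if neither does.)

Osei

Ballots ranking Diaz above Osei: 3 + 3 + 1 = 7.
Ballots ranking Osei above Diaz: 17 − 7 = 10.
Osei wins the head-to-head 10–7.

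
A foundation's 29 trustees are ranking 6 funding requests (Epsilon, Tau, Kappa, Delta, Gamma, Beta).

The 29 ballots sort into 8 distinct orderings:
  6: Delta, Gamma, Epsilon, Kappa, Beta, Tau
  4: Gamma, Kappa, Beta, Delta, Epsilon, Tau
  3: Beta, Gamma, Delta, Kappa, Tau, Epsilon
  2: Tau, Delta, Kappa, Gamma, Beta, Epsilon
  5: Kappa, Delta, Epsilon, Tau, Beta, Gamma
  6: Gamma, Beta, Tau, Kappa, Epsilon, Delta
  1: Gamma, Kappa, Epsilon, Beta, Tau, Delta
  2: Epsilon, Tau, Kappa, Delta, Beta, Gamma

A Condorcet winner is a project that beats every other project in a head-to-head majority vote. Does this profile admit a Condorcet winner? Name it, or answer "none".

none

Check each pair by majority over 29 ballots:
Epsilon vs Tau: 18 to 11, Epsilon.
Epsilon vs Kappa: 6+2 = 8 for Epsilon, 21 for Kappa — Kappa by 21–8.
Epsilon vs Delta: Epsilon preferred on 6+1+2 = 9 ballots; Delta wins 20–9.
Epsilon vs Gamma: Epsilon preferred on 5+2 = 7 ballots; Gamma wins 22–7.
Epsilon vs Beta: 6+5+1+2 = 14 for Epsilon, 15 for Beta — Beta by 15–14.
Tau vs Kappa: Tau preferred on 2+6+2 = 10 ballots; Kappa wins 19–10.
Tau vs Delta: 11 to 18, Delta.
Tau vs Gamma: Tau preferred on 2+5+2 = 9 ballots; Gamma wins 20–9.
Tau vs Beta: Tau preferred on 2+5+2 = 9 ballots; Beta wins 20–9.
Kappa vs Delta: Kappa preferred on 4+5+6+1+2 = 18 ballots; Kappa wins 18–11.
Kappa vs Gamma: 9 to 20, Gamma.
Kappa vs Beta: Kappa preferred on 6+4+2+5+1+2 = 20 ballots; Kappa wins 20–9.
Delta vs Gamma: Delta preferred on 6+2+5+2 = 15 ballots; Delta wins 15–14.
Delta vs Beta: Delta is ranked higher on 6+2+5+2 = 15 ballots, Beta on 14. Delta wins 15–14.
Gamma vs Beta: Gamma preferred on 6+4+2+6+1 = 19 ballots; Gamma wins 19–10.
Each project drops at least one matchup (Epsilon loses to Kappa; Tau loses to Epsilon; Kappa loses to Gamma; Delta loses to Kappa; Gamma loses to Delta; Beta loses to Kappa); the cycle Kappa beats Delta beats Gamma beats Kappa rules out a Condorcet winner.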